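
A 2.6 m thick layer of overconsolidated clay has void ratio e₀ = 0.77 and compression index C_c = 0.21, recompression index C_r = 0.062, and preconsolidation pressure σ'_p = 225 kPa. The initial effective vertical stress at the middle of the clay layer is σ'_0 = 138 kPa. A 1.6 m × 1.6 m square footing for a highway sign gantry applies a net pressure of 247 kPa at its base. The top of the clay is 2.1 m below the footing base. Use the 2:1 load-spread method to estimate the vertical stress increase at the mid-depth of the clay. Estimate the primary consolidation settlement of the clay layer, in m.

Mid-depth of clay below the footing base: z = 2.1 + 2.6/2 = 3.4 m.
Stress increase at mid-clay by the 2:1 spreading method:
Δσ = qBL/((B+z)(L+z)) = 247×1.6×1.6/((1.6+3.4)(1.6+3.4)) = 25.293 kPa
Final effective stress: σ'_f = 138 + 25.293 = 163.29 kPa.
σ'_f = 163.29 ≤ σ'_p = 225 kPa, so the clay remains overconsolidated and only the recompression index applies:
S_c = C_r·H/(1+e₀)·log₁₀(σ'_f/σ'_0) = 0.062×2.6/1.77×log₁₀(163.29/138)
    = 0.091072 × 0.073081 = 0.006656 m

S_c ≈ 0.00666 m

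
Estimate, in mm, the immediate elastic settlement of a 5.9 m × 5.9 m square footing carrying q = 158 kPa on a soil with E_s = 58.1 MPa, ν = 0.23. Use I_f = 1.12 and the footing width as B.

Immediate (elastic) settlement: S_e = q·B·(1−ν²)/E_s · I_f.
E_s = 58.1 MPa = 58100 kPa.
S_e = 158 × 5.9 × (1 − 0.23²) / 58100 × 1.12
    = 158 × 5.9 × 0.9471 / 58100 × 1.12
    = 0.01702 m = 17.02 mm

S_e ≈ 17 mm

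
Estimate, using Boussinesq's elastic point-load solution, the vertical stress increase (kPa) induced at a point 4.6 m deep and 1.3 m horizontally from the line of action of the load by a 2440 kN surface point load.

Δσ_z ≈ 45.4 kPa

Boussinesq vertical stress below a point load on an elastic half-space:
Δσ_z = 3P/(2πz²) · [1 + (r/z)²]^(−5/2)
r/z = 1.3/4.6 = 0.28261; [1+(r/z)²]^(−5/2) = 0.82523.
Δσ_z = 3×2440/(2π×4.6²) × 0.82523 = 55.057 × 0.82523 = 45.43 kPa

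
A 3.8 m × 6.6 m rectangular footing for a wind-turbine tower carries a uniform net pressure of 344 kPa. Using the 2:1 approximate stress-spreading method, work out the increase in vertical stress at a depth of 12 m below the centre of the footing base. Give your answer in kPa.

Δσ_z ≈ 29.4 kPa

By the 2:1 method the load spreads at 1 horizontal : 2 vertical, so at depth z the loaded area has grown by z in each plan dimension:
Δσ = qBL/((B+z)(L+z)) = 344×3.8×6.6/((3.8+12)(6.6+12)) = 29.357 kPa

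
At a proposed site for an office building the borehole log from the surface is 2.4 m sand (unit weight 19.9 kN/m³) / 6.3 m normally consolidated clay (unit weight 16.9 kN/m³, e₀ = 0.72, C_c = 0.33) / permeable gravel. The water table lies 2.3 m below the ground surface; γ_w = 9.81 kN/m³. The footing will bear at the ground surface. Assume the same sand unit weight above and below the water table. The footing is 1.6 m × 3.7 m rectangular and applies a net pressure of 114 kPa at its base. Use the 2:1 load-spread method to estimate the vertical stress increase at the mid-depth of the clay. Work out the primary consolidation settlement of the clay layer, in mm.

S_c ≈ 72.3 mm

Mid-depth of clay below the ground surface: z = 2.4 + 6.3/2 = 5.55 m.
Total vertical stress at mid-clay: σ_v = 19.9×2.4 + 16.9×3.15 = 100.99 kPa.
Pore pressure: u = 9.81×(5.55 − 2.3) = 31.883 kPa.
Initial effective stress: σ'_0 = σ_v − u = 100.99 − 31.883 = 69.107 kPa.
Stress increase at mid-clay by the 2:1 spreading method:
Δσ = qBL/((B+z)(L+z)) = 114×1.6×3.7/((1.6+5.55)(3.7+5.55)) = 10.204 kPa
Final effective stress: σ'_f = σ'_0 + Δσ = 69.107 + 10.204 = 79.311 kPa.
Normally consolidated clay, so the full stress increment lies on the virgin compression line:
S_c = C_c·H/(1+e₀)·log₁₀(σ'_f/σ'_0) = 0.33×6.3/(1+0.72)×log₁₀(79.311/69.107)
    = 1.2087 × 0.059811 = 0.07229 m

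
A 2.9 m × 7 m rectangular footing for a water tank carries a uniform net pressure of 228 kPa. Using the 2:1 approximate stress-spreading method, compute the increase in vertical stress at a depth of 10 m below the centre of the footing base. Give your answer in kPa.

By the 2:1 method the load spreads at 1 horizontal : 2 vertical, so at depth z the loaded area has grown by z in each plan dimension:
Δσ = qBL/((B+z)(L+z)) = 228×2.9×7/((2.9+10)(7+10)) = 21.105 kPa

Δσ_z ≈ 21.1 kPa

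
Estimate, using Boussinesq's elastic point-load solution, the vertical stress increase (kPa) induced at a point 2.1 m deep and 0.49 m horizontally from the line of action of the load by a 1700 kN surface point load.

Δσ_z ≈ 161 kPa

Boussinesq vertical stress below a point load on an elastic half-space:
Δσ_z = 3P/(2πz²) · [1 + (r/z)²]^(−5/2)
r/z = 0.49/2.1 = 0.23333; [1+(r/z)²]^(−5/2) = 0.87587.
Δσ_z = 3×1700/(2π×2.1²) × 0.87587 = 184.06 × 0.87587 = 161.2 kPa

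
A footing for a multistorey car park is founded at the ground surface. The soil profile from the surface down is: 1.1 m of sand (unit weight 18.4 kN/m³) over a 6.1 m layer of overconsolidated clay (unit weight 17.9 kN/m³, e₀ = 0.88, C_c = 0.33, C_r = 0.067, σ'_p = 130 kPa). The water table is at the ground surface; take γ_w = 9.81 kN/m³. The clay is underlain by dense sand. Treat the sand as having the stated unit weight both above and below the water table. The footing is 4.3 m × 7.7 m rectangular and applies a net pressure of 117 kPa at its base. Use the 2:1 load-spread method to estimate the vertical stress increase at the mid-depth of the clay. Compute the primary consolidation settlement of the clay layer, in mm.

S_c ≈ 71.6 mm

Mid-depth of clay below the ground surface: z = 1.1 + 6.1/2 = 4.15 m.
Total vertical stress at mid-clay: σ_v = 18.4×1.1 + 17.9×3.05 = 74.835 kPa.
Pore pressure: u = 9.81×(4.15 − 0) = 40.712 kPa.
Initial effective stress: σ'_0 = σ_v − u = 74.835 − 40.712 = 34.123 kPa.
Stress increase at mid-clay by the 2:1 spreading method:
Δσ = qBL/((B+z)(L+z)) = 117×4.3×7.7/((4.3+4.15)(7.7+4.15)) = 38.687 kPa
Final effective stress: σ'_f = 34.123 + 38.687 = 72.81 kPa.
σ'_f = 72.81 ≤ σ'_p = 130 kPa, so the clay remains overconsolidated and only the recompression index applies:
S_c = C_r·H/(1+e₀)·log₁₀(σ'_f/σ'_0) = 0.067×6.1/1.88×log₁₀(72.81/34.123)
    = 0.21739 × 0.32914 = 0.07155 m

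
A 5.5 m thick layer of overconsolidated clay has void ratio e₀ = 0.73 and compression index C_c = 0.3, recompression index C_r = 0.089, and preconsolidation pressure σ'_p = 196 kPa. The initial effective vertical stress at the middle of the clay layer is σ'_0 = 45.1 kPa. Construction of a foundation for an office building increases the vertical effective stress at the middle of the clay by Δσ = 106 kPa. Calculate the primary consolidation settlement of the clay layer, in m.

S_c ≈ 0.149 m

Final effective stress: σ'_f = 45.1 + 106 = 151.1 kPa.
σ'_f = 151.1 ≤ σ'_p = 196 kPa, so the clay remains overconsolidated and only the recompression index applies:
S_c = C_r·H/(1+e₀)·log₁₀(σ'_f/σ'_0) = 0.089×5.5/1.73×log₁₀(151.1/45.1)
    = 0.28295 × 0.52509 = 0.1486 m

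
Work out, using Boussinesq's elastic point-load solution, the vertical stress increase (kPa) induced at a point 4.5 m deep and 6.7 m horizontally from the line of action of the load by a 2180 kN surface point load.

Boussinesq vertical stress below a point load on an elastic half-space:
Δσ_z = 3P/(2πz²) · [1 + (r/z)²]^(−5/2)
r/z = 6.7/4.5 = 1.4889; [1+(r/z)²]^(−5/2) = 0.053882.
Δσ_z = 3×2180/(2π×4.5²) × 0.053882 = 51.401 × 0.053882 = 2.77 kPa

Δσ_z ≈ 2.77 kPa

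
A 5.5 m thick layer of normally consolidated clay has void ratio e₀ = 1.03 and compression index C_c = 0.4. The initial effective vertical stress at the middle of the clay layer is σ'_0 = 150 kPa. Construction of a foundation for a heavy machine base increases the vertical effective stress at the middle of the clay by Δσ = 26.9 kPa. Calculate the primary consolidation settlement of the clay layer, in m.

S_c ≈ 0.0776 m

Final effective stress: σ'_f = σ'_0 + Δσ = 150 + 26.9 = 176.9 kPa.
Normally consolidated clay, so the full stress increment lies on the virgin compression line:
S_c = C_c·H/(1+e₀)·log₁₀(σ'_f/σ'_0) = 0.4×5.5/(1+1.03)×log₁₀(176.9/150)
    = 1.0837 × 0.071637 = 0.07763 m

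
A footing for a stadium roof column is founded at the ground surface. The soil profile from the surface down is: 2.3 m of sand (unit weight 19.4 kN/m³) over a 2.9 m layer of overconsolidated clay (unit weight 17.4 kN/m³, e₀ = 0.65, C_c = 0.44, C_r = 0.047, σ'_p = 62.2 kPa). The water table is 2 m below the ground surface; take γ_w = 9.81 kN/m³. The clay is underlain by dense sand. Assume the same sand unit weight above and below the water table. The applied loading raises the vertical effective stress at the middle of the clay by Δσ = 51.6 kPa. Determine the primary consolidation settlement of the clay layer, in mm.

S_c ≈ 180 mm

Mid-depth of clay below the ground surface: z = 2.3 + 2.9/2 = 3.75 m.
Total vertical stress at mid-clay: σ_v = 19.4×2.3 + 17.4×1.45 = 69.85 kPa.
Pore pressure: u = 9.81×(3.75 − 2) = 17.168 kPa.
Initial effective stress: σ'_0 = σ_v − u = 69.85 − 17.168 = 52.682 kPa.
Final effective stress: σ'_f = 52.682 + 51.6 = 104.28 kPa.
σ'_f = 104.28 > σ'_p = 62.2 kPa, so the stress path crosses the preconsolidation pressure — recompression up to σ'_p, then virgin compression beyond:
S_c = H/(1+e₀)·[C_r·log₁₀(σ'_p/σ'_0) + C_c·log₁₀(σ'_f/σ'_p)]
    = 2.9/1.65 × [0.047×log₁₀(62.2/52.682) + 0.44×log₁₀(104.28/62.2)]
    = 1.7576 × [0.00339 + 0.098741] = 0.1795 m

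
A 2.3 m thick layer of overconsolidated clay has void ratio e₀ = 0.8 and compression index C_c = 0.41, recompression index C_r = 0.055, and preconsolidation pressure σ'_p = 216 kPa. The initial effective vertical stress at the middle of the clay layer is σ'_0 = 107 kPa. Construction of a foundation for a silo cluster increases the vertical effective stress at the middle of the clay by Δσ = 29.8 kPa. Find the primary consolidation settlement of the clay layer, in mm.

Final effective stress: σ'_f = 107 + 29.8 = 136.8 kPa.
σ'_f = 136.8 ≤ σ'_p = 216 kPa, so the clay remains overconsolidated and only the recompression index applies:
S_c = C_r·H/(1+e₀)·log₁₀(σ'_f/σ'_0) = 0.055×2.3/1.8×log₁₀(136.8/107)
    = 0.070279 × 0.1067 = 0.007499 m

S_c ≈ 7.5 mm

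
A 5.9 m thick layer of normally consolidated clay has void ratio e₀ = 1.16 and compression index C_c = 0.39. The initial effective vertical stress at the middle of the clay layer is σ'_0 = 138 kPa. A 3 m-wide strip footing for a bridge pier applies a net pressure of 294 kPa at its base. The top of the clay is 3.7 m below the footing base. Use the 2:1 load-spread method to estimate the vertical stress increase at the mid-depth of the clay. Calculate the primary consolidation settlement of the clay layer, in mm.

S_c ≈ 235 mm

Mid-depth of clay below the footing base: z = 3.7 + 5.9/2 = 6.65 m.
Stress increase at mid-clay by the 2:1 spreading method:
Δσ = qB/(B+z) = 294×3/(3+6.65) = 91.399 kPa
Final effective stress: σ'_f = σ'_0 + Δσ = 138 + 91.399 = 229.4 kPa.
Normally consolidated clay, so the full stress increment lies on the virgin compression line:
S_c = C_c·H/(1+e₀)·log₁₀(σ'_f/σ'_0) = 0.39×5.9/(1+1.16)×log₁₀(229.4/138)
    = 1.0653 × 0.22071 = 0.2351 m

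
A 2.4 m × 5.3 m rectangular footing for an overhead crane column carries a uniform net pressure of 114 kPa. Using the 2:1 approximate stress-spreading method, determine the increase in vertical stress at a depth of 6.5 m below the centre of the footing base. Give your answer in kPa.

By the 2:1 method the load spreads at 1 horizontal : 2 vertical, so at depth z the loaded area has grown by z in each plan dimension:
Δσ = qBL/((B+z)(L+z)) = 114×2.4×5.3/((2.4+6.5)(5.3+6.5)) = 13.808 kPa

Δσ_z ≈ 13.8 kPa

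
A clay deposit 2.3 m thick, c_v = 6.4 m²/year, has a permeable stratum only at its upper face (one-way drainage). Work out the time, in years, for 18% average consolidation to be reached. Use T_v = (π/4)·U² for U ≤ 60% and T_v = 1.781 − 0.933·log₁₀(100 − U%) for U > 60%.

t ≈ 0.021 years

Drainage path length: H_d = H = 2.3 m (single drainage).
U ≤ 60%: T_v = (π/4)·U² = (π/4)×0.18² = 0.025447.
t = T_v·H_d²/c_v = 0.025447×2.3²/6.4 = 0.02103 years.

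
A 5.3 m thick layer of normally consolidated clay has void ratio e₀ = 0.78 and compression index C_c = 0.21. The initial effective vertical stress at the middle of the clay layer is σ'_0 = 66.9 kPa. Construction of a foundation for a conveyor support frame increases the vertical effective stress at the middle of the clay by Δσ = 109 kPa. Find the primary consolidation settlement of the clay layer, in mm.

Final effective stress: σ'_f = σ'_0 + Δσ = 66.9 + 109 = 175.9 kPa.
Normally consolidated clay, so the full stress increment lies on the virgin compression line:
S_c = C_c·H/(1+e₀)·log₁₀(σ'_f/σ'_0) = 0.21×5.3/(1+0.78)×log₁₀(175.9/66.9)
    = 0.62528 × 0.41984 = 0.2625 m

S_c ≈ 263 mm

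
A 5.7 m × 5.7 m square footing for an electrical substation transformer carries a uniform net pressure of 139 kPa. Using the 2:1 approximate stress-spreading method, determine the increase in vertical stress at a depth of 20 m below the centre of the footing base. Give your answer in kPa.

By the 2:1 method the load spreads at 1 horizontal : 2 vertical, so at depth z the loaded area has grown by z in each plan dimension:
Δσ = qBL/((B+z)(L+z)) = 139×5.7×5.7/((5.7+20)(5.7+20)) = 6.8375 kPa

Δσ_z ≈ 6.84 kPa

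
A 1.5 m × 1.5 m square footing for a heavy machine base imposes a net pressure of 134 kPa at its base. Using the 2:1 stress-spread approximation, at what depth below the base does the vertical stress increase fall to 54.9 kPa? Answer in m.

z ≈ 0.843 m

2:1 spreading — at depth z the loaded area has grown by z in each plan dimension:
qB²/(B+z)² = Δσ_z ⇒ z = B(√(q/Δσ_z) − 1) = 1.5×(√(134/54.9) − 1) = 0.8435 m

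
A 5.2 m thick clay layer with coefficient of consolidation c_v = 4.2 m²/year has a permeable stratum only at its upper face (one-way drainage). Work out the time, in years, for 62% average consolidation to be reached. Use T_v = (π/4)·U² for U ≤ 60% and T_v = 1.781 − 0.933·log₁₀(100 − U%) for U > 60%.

Drainage path length: H_d = H = 5.2 m (single drainage).
U > 60%: T_v = 1.781 − 0.933·log₁₀(100 − 62) = 0.30706.
t = T_v·H_d²/c_v = 0.30706×5.2²/4.2 = 1.977 years.

t ≈ 1.98 years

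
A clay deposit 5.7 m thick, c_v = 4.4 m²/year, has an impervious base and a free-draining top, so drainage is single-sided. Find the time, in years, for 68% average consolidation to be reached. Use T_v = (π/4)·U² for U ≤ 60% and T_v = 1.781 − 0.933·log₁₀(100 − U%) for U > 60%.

Drainage path length: H_d = H = 5.7 m (single drainage).
U > 60%: T_v = 1.781 − 0.933·log₁₀(100 − 68) = 0.3767.
t = T_v·H_d²/c_v = 0.3767×5.7²/4.4 = 2.782 years.

t ≈ 2.78 years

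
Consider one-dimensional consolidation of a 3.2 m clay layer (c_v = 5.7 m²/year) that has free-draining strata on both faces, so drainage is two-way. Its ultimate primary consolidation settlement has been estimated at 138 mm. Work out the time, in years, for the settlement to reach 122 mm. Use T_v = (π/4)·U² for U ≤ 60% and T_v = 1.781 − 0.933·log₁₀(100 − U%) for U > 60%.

t ≈ 0.354 years

Drainage path length: H_d = H/2 = 1.6 m (double drainage).
U = S(t)/S_ult = 122/138 = 0.8841.
U > 60%: T_v = 1.781 − 0.933·log₁₀(100 − 88.406) = 0.78806.
t = T_v·H_d²/c_v = 0.78806×1.6²/5.7 = 0.3539 years.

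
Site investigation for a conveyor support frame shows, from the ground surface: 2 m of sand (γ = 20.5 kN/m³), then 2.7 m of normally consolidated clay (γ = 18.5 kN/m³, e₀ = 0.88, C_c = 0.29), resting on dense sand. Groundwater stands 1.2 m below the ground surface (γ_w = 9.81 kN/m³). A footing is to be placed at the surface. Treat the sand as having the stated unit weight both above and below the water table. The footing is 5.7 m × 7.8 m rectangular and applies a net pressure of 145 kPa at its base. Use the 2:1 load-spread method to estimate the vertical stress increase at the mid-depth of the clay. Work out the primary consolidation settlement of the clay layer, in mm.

S_c ≈ 160 mm

Mid-depth of clay below the ground surface: z = 2 + 2.7/2 = 3.35 m.
Total vertical stress at mid-clay: σ_v = 20.5×2 + 18.5×1.35 = 65.975 kPa.
Pore pressure: u = 9.81×(3.35 − 1.2) = 21.091 kPa.
Initial effective stress: σ'_0 = σ_v − u = 65.975 − 21.091 = 44.884 kPa.
Stress increase at mid-clay by the 2:1 spreading method:
Δσ = qBL/((B+z)(L+z)) = 145×5.7×7.8/((5.7+3.35)(7.8+3.35)) = 63.887 kPa
Final effective stress: σ'_f = σ'_0 + Δσ = 44.884 + 63.887 = 108.77 kPa.
Normally consolidated clay, so the full stress increment lies on the virgin compression line:
S_c = C_c·H/(1+e₀)·log₁₀(σ'_f/σ'_0) = 0.29×2.7/(1+0.88)×log₁₀(108.77/44.884)
    = 0.41649 × 0.38442 = 0.1601 m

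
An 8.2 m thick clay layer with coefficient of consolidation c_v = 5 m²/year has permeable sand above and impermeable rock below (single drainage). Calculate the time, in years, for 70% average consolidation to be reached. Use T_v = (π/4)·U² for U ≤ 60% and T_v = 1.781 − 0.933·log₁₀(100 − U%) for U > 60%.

t ≈ 5.42 years

Drainage path length: H_d = H = 8.2 m (single drainage).
U > 60%: T_v = 1.781 − 0.933·log₁₀(100 − 70) = 0.40285.
t = T_v·H_d²/c_v = 0.40285×8.2²/5 = 5.418 years.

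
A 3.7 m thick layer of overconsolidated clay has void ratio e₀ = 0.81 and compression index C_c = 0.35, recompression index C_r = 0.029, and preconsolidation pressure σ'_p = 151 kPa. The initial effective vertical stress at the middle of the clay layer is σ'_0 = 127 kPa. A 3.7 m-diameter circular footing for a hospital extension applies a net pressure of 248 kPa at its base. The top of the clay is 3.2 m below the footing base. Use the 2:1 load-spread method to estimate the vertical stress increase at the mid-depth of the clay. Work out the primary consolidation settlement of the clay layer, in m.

Mid-depth of clay below the footing base: z = 3.2 + 3.7/2 = 5.05 m.
Stress increase at mid-clay by the 2:1 spreading method:
Δσ ≈ qD²/(D+z)² = 248×3.7²/(3.7+5.05)² = 44.344 kPa
Final effective stress: σ'_f = 127 + 44.344 = 171.34 kPa.
σ'_f = 171.34 > σ'_p = 151 kPa, so the stress path crosses the preconsolidation pressure — recompression up to σ'_p, then virgin compression beyond:
S_c = H/(1+e₀)·[C_r·log₁₀(σ'_p/σ'_0) + C_c·log₁₀(σ'_f/σ'_p)]
    = 3.7/1.81 × [0.029×log₁₀(151/127) + 0.35×log₁₀(171.34/151)]
    = 2.0442 × [0.00218 + 0.019209] = 0.04372 m

S_c ≈ 0.0437 m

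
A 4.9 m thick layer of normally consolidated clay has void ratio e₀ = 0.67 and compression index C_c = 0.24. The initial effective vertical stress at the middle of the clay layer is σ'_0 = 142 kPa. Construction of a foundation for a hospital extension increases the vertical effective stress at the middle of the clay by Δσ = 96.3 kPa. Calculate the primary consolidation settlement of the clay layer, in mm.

Final effective stress: σ'_f = σ'_0 + Δσ = 142 + 96.3 = 238.3 kPa.
Normally consolidated clay, so the full stress increment lies on the virgin compression line:
S_c = C_c·H/(1+e₀)·log₁₀(σ'_f/σ'_0) = 0.24×4.9/(1+0.67)×log₁₀(238.3/142)
    = 0.70419 × 0.22484 = 0.1583 m

S_c ≈ 158 mm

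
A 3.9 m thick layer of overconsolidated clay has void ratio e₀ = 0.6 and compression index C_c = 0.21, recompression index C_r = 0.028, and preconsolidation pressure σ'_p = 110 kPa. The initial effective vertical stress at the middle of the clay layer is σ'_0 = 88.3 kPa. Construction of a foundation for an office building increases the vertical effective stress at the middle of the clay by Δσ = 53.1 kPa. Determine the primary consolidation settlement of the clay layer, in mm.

Final effective stress: σ'_f = 88.3 + 53.1 = 141.4 kPa.
σ'_f = 141.4 > σ'_p = 110 kPa, so the stress path crosses the preconsolidation pressure — recompression up to σ'_p, then virgin compression beyond:
S_c = H/(1+e₀)·[C_r·log₁₀(σ'_p/σ'_0) + C_c·log₁₀(σ'_f/σ'_p)]
    = 3.9/1.6 × [0.028×log₁₀(110/88.3) + 0.21×log₁₀(141.4/110)]
    = 2.4375 × [0.0026721 + 0.022902] = 0.06234 m

S_c ≈ 62.3 mm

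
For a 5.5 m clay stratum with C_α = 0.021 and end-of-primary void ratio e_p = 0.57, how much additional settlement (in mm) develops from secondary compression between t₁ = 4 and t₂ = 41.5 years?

Secondary compression: S_s = C_α·H/(1+e_p)·log₁₀(t₂/t₁)
S_s = 0.021×5.5/(1+0.57)×log₁₀(41.5/4)
    = 0.07357 × 1.016 = 0.07474 m

S_s ≈ 74.7 mm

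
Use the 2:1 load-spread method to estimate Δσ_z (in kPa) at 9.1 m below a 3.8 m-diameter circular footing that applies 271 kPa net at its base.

By the 2:1 method the load spreads at 1 horizontal : 2 vertical, so at depth z the loaded area has grown by z in each plan dimension:
Δσ ≈ qD²/(D+z)² = 271×3.8²/(3.8+9.1)² = 23.516 kPa

Δσ_z ≈ 23.5 kPa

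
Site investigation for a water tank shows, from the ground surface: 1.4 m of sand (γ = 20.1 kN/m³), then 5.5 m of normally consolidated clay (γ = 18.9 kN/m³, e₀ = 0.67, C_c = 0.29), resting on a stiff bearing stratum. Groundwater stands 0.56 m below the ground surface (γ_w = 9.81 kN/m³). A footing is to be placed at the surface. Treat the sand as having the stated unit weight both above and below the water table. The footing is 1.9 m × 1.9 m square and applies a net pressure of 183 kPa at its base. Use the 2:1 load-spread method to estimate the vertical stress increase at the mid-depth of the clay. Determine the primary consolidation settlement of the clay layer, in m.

Mid-depth of clay below the ground surface: z = 1.4 + 5.5/2 = 4.15 m.
Total vertical stress at mid-clay: σ_v = 20.1×1.4 + 18.9×2.75 = 80.115 kPa.
Pore pressure: u = 9.81×(4.15 − 0.56) = 35.218 kPa.
Initial effective stress: σ'_0 = σ_v − u = 80.115 − 35.218 = 44.897 kPa.
Stress increase at mid-clay by the 2:1 spreading method:
Δσ = qBL/((B+z)(L+z)) = 183×1.9×1.9/((1.9+4.15)(1.9+4.15)) = 18.049 kPa
Final effective stress: σ'_f = σ'_0 + Δσ = 44.897 + 18.049 = 62.946 kPa.
Normally consolidated clay, so the full stress increment lies on the virgin compression line:
S_c = C_c·H/(1+e₀)·log₁₀(σ'_f/σ'_0) = 0.29×5.5/(1+0.67)×log₁₀(62.946/44.897)
    = 0.95509 × 0.14675 = 0.1402 m

S_c ≈ 0.14 m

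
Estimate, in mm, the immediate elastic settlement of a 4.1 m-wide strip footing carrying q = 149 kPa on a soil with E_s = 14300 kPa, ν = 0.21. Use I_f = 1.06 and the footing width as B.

S_e ≈ 43.3 mm

Immediate (elastic) settlement: S_e = q·B·(1−ν²)/E_s · I_f.
S_e = 149 × 4.1 × (1 − 0.21²) / 14300 × 1.06
    = 149 × 4.1 × 0.9559 / 14300 × 1.06
    = 0.04329 m = 43.29 mm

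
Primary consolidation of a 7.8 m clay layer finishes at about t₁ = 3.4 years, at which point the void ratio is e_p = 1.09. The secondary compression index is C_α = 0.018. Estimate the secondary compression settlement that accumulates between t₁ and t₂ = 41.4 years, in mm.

S_s ≈ 72.9 mm

Secondary compression: S_s = C_α·H/(1+e_p)·log₁₀(t₂/t₁)
S_s = 0.018×7.8/(1+1.09)×log₁₀(41.4/3.4)
    = 0.06718 × 1.086 = 0.07292 m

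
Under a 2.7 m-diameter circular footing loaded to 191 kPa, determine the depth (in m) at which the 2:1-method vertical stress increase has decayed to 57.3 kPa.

2:1 spreading — at depth z the loaded area has grown by z in each plan dimension:
qD²/(D+z)² = Δσ_z ⇒ z = D(√(q/Δσ_z) − 1) = 2.7×(√(191/57.3) − 1) = 2.23 m

z ≈ 2.23 m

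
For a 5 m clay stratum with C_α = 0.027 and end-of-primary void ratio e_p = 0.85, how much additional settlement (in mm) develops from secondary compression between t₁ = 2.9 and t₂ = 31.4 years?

Secondary compression: S_s = C_α·H/(1+e_p)·log₁₀(t₂/t₁)
S_s = 0.027×5/(1+0.85)×log₁₀(31.4/2.9)
    = 0.07297 × 1.035 = 0.07549 m

S_s ≈ 75.5 mm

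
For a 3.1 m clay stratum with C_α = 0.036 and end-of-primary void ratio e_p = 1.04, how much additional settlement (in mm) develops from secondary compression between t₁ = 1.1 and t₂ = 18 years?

S_s ≈ 66.4 mm

Secondary compression: S_s = C_α·H/(1+e_p)·log₁₀(t₂/t₁)
S_s = 0.036×3.1/(1+1.04)×log₁₀(18/1.1)
    = 0.05471 × 1.214 = 0.06641 m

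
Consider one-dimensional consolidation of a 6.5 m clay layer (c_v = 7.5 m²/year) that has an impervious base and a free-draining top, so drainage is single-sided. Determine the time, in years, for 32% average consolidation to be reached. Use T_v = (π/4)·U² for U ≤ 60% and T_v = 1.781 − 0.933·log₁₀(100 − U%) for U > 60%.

Drainage path length: H_d = H = 6.5 m (single drainage).
U ≤ 60%: T_v = (π/4)·U² = (π/4)×0.32² = 0.080425.
t = T_v·H_d²/c_v = 0.080425×6.5²/7.5 = 0.4531 years.

t ≈ 0.453 years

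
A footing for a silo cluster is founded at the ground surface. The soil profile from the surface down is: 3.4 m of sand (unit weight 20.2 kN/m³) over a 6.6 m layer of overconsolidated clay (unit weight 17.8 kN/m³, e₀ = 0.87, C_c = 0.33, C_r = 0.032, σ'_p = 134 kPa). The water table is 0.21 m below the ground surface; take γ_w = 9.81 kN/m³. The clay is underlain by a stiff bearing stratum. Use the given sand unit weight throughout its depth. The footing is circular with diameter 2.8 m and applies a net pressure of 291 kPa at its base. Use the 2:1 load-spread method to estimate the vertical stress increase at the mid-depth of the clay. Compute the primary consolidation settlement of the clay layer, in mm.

Mid-depth of clay below the ground surface: z = 3.4 + 6.6/2 = 6.7 m.
Total vertical stress at mid-clay: σ_v = 20.2×3.4 + 17.8×3.3 = 127.42 kPa.
Pore pressure: u = 9.81×(6.7 − 0.21) = 63.667 kPa.
Initial effective stress: σ'_0 = σ_v − u = 127.42 − 63.667 = 63.753 kPa.
Stress increase at mid-clay by the 2:1 spreading method:
Δσ ≈ qD²/(D+z)² = 291×2.8²/(2.8+6.7)² = 25.279 kPa
Final effective stress: σ'_f = 63.753 + 25.279 = 89.032 kPa.
σ'_f = 89.032 ≤ σ'_p = 134 kPa, so the clay remains overconsolidated and only the recompression index applies:
S_c = C_r·H/(1+e₀)·log₁₀(σ'_f/σ'_0) = 0.032×6.6/1.87×log₁₀(89.032/63.753)
    = 0.11294 × 0.14505 = 0.01638 m

S_c ≈ 16.4 mm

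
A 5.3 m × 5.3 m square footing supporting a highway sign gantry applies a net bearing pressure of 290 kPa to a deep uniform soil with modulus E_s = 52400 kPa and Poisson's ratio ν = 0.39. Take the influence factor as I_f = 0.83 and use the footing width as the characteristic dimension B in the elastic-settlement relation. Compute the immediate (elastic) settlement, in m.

S_e ≈ 0.0206 m

Immediate (elastic) settlement: S_e = q·B·(1−ν²)/E_s · I_f.
S_e = 290 × 5.3 × (1 − 0.39²) / 52400 × 0.83
    = 290 × 5.3 × 0.8479 / 52400 × 0.83
    = 0.02064 m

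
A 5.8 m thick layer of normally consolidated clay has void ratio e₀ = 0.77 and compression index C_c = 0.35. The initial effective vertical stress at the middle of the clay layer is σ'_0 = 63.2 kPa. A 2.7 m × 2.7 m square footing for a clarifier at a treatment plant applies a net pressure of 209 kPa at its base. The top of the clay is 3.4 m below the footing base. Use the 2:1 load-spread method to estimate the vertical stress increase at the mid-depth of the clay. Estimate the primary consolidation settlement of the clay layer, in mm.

Mid-depth of clay below the footing base: z = 3.4 + 5.8/2 = 6.3 m.
Stress increase at mid-clay by the 2:1 spreading method:
Δσ = qBL/((B+z)(L+z)) = 209×2.7×2.7/((2.7+6.3)(2.7+6.3)) = 18.81 kPa
Final effective stress: σ'_f = σ'_0 + Δσ = 63.2 + 18.81 = 82.01 kPa.
Normally consolidated clay, so the full stress increment lies on the virgin compression line:
S_c = C_c·H/(1+e₀)·log₁₀(σ'_f/σ'_0) = 0.35×5.8/(1+0.77)×log₁₀(82.01/63.2)
    = 1.1469 × 0.11315 = 0.1298 m

S_c ≈ 130 mm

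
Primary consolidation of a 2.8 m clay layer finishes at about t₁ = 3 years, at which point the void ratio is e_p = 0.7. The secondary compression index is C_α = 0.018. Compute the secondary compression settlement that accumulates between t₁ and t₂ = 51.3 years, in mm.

S_s ≈ 36.6 mm

Secondary compression: S_s = C_α·H/(1+e_p)·log₁₀(t₂/t₁)
S_s = 0.018×2.8/(1+0.7)×log₁₀(51.3/3)
    = 0.02965 × 1.233 = 0.03655 m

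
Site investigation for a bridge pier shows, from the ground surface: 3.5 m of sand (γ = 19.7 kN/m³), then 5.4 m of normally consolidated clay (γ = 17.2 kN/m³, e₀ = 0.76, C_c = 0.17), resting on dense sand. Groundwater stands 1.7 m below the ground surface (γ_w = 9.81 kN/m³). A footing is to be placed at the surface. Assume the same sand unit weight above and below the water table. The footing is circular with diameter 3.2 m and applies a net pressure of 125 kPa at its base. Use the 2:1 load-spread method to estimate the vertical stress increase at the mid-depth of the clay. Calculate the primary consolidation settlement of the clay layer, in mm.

S_c ≈ 41.9 mm

Mid-depth of clay below the ground surface: z = 3.5 + 5.4/2 = 6.2 m.
Total vertical stress at mid-clay: σ_v = 19.7×3.5 + 17.2×2.7 = 115.39 kPa.
Pore pressure: u = 9.81×(6.2 − 1.7) = 44.145 kPa.
Initial effective stress: σ'_0 = σ_v − u = 115.39 − 44.145 = 71.245 kPa.
Stress increase at mid-clay by the 2:1 spreading method:
Δσ ≈ qD²/(D+z)² = 125×3.2²/(3.2+6.2)² = 14.486 kPa
Final effective stress: σ'_f = σ'_0 + Δσ = 71.245 + 14.486 = 85.731 kPa.
Normally consolidated clay, so the full stress increment lies on the virgin compression line:
S_c = C_c·H/(1+e₀)·log₁₀(σ'_f/σ'_0) = 0.17×5.4/(1+0.76)×log₁₀(85.731/71.245)
    = 0.52159 × 0.080383 = 0.04193 m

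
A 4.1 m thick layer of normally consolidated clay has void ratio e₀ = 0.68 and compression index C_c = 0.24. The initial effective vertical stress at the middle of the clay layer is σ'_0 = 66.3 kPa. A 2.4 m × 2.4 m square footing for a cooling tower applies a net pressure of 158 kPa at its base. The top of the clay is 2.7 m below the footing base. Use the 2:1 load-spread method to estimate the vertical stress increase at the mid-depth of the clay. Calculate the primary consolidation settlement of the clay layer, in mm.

S_c ≈ 60.5 mm

Mid-depth of clay below the footing base: z = 2.7 + 4.1/2 = 4.75 m.
Stress increase at mid-clay by the 2:1 spreading method:
Δσ = qBL/((B+z)(L+z)) = 158×2.4×2.4/((2.4+4.75)(2.4+4.75)) = 17.802 kPa
Final effective stress: σ'_f = σ'_0 + Δσ = 66.3 + 17.802 = 84.102 kPa.
Normally consolidated clay, so the full stress increment lies on the virgin compression line:
S_c = C_c·H/(1+e₀)·log₁₀(σ'_f/σ'_0) = 0.24×4.1/(1+0.68)×log₁₀(84.102/66.3)
    = 0.58571 × 0.10329 = 0.0605 m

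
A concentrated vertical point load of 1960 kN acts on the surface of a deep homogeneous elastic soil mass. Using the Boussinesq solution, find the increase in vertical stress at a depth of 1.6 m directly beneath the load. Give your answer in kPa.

Δσ_z ≈ 366 kPa

Boussinesq vertical stress below a point load on an elastic half-space:
Δσ_z = 3P/(2πz²) · [1 + (r/z)²]^(−5/2)
r/z = 0/1.6 = 0; [1+(r/z)²]^(−5/2) = 1.
Δσ_z = 3×1960/(2π×1.6²) × 1 = 365.56 × 1 = 365.6 kPa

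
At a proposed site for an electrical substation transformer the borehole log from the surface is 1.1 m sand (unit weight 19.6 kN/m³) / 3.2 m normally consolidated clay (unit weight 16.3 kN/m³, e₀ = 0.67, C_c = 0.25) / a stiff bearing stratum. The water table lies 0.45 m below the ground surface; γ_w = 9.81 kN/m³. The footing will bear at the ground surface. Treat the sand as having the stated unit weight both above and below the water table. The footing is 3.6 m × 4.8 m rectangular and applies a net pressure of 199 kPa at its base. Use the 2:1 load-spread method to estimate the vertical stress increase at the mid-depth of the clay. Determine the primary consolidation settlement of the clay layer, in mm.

S_c ≈ 280 mm

Mid-depth of clay below the ground surface: z = 1.1 + 3.2/2 = 2.7 m.
Total vertical stress at mid-clay: σ_v = 19.6×1.1 + 16.3×1.6 = 47.64 kPa.
Pore pressure: u = 9.81×(2.7 − 0.45) = 22.073 kPa.
Initial effective stress: σ'_0 = σ_v − u = 47.64 − 22.073 = 25.567 kPa.
Stress increase at mid-clay by the 2:1 spreading method:
Δσ = qBL/((B+z)(L+z)) = 199×3.6×4.8/((3.6+2.7)(4.8+2.7)) = 72.777 kPa
Final effective stress: σ'_f = σ'_0 + Δσ = 25.567 + 72.777 = 98.344 kPa.
Normally consolidated clay, so the full stress increment lies on the virgin compression line:
S_c = C_c·H/(1+e₀)·log₁₀(σ'_f/σ'_0) = 0.25×3.2/(1+0.67)×log₁₀(98.344/25.567)
    = 0.47904 × 0.58507 = 0.2803 m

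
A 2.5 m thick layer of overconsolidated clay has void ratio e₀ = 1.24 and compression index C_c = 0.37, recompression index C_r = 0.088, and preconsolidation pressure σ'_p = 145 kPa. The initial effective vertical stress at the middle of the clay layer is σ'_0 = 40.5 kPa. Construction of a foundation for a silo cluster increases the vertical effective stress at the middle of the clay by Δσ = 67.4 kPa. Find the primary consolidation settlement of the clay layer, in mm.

S_c ≈ 41.8 mm

Final effective stress: σ'_f = 40.5 + 67.4 = 107.9 kPa.
σ'_f = 107.9 ≤ σ'_p = 145 kPa, so the clay remains overconsolidated and only the recompression index applies:
S_c = C_r·H/(1+e₀)·log₁₀(σ'_f/σ'_0) = 0.088×2.5/2.24×log₁₀(107.9/40.5)
    = 0.098217 × 0.42557 = 0.0418 m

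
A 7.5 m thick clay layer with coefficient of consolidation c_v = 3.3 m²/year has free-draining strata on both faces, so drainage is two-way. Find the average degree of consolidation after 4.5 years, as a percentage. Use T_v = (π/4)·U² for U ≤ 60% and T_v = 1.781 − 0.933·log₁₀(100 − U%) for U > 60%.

Drainage path length: H_d = H/2 = 3.75 m (double drainage).
T_v = c_v·t/H_d² = 3.3×4.5/3.75² = 1.056.
T_v = 1.056 corresponds to the U > 60% branch:
U = 1 − 10^((1.781 − T_v)/0.933)/100 = 0.9402

U ≈ 94 %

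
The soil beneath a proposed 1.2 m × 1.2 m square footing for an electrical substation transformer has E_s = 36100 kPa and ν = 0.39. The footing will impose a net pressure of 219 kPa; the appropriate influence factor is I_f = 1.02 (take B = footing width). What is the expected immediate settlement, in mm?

S_e ≈ 6.3 mm

Immediate (elastic) settlement: S_e = q·B·(1−ν²)/E_s · I_f.
S_e = 219 × 1.2 × (1 − 0.39²) / 36100 × 1.02
    = 219 × 1.2 × 0.8479 / 36100 × 1.02
    = 0.006296 m = 6.296 mm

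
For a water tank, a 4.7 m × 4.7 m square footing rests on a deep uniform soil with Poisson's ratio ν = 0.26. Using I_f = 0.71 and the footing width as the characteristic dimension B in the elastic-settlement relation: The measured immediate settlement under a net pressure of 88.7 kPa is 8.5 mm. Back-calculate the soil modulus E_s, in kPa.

S_e = q·B·(1−ν²)/E_s · I_f  ⇒  E_s = q·B·(1−ν²)·I_f / S_e.
E_s = 88.7 × 4.7 × 0.9324 × 0.71 / 0.0085 = 32470 kPa

E_s ≈ 32500 kPa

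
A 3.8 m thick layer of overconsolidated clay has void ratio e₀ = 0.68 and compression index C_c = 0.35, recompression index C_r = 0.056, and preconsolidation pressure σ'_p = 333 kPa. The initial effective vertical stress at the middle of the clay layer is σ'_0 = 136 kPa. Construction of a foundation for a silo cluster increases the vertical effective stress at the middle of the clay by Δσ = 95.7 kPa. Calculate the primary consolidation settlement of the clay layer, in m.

S_c ≈ 0.0293 m

Final effective stress: σ'_f = 136 + 95.7 = 231.7 kPa.
σ'_f = 231.7 ≤ σ'_p = 333 kPa, so the clay remains overconsolidated and only the recompression index applies:
S_c = C_r·H/(1+e₀)·log₁₀(σ'_f/σ'_0) = 0.056×3.8/1.68×log₁₀(231.7/136)
    = 0.12667 × 0.23139 = 0.02931 m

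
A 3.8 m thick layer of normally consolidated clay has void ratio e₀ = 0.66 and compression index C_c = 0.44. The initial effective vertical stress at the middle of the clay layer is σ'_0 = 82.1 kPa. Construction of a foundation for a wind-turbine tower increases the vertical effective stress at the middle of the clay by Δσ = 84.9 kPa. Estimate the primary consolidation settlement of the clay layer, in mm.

S_c ≈ 311 mm

Final effective stress: σ'_f = σ'_0 + Δσ = 82.1 + 84.9 = 167 kPa.
Normally consolidated clay, so the full stress increment lies on the virgin compression line:
S_c = C_c·H/(1+e₀)·log₁₀(σ'_f/σ'_0) = 0.44×3.8/(1+0.66)×log₁₀(167/82.1)
    = 1.0072 × 0.30837 = 0.3106 m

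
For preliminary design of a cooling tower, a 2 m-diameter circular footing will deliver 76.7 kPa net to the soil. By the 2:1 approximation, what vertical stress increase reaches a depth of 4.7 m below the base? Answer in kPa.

By the 2:1 method the load spreads at 1 horizontal : 2 vertical, so at depth z the loaded area has grown by z in each plan dimension:
Δσ ≈ qD²/(D+z)² = 76.7×2²/(2+4.7)² = 6.8345 kPa

Δσ_z ≈ 6.83 kPa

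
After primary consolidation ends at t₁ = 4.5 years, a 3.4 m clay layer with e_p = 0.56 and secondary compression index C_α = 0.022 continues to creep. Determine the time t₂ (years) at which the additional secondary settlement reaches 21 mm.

t₂ ≈ 12.3 years

S_s = C_α·H/(1+e_p)·log₁₀(t₂/t₁) ⇒ log₁₀(t₂/t₁) = S_s·(1+e_p)/(C_α·H).
log₁₀(t₂/t₁) = 0.021 × (1+0.56) / (0.022×3.4) = 0.438
t₂ = t₁ × 10^0.438 = 4.5 × 2.741 = 12.34 years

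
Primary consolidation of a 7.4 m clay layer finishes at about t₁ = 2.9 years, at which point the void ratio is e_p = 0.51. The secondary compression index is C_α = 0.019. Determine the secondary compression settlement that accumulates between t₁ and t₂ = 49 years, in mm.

Secondary compression: S_s = C_α·H/(1+e_p)·log₁₀(t₂/t₁)
S_s = 0.019×7.4/(1+0.51)×log₁₀(49/2.9)
    = 0.09311 × 1.228 = 0.1143 m

S_s ≈ 114 mm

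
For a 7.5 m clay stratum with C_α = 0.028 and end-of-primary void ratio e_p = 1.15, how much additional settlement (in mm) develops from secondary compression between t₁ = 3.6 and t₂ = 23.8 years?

S_s ≈ 80.1 mm

Secondary compression: S_s = C_α·H/(1+e_p)·log₁₀(t₂/t₁)
S_s = 0.028×7.5/(1+1.15)×log₁₀(23.8/3.6)
    = 0.09767 × 0.8203 = 0.08012 m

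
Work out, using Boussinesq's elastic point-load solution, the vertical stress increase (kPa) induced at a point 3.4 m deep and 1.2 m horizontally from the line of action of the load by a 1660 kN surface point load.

Boussinesq vertical stress below a point load on an elastic half-space:
Δσ_z = 3P/(2πz²) · [1 + (r/z)²]^(−5/2)
r/z = 1.2/3.4 = 0.35294; [1+(r/z)²]^(−5/2) = 0.74565.
Δσ_z = 3×1660/(2π×3.4²) × 0.74565 = 68.563 × 0.74565 = 51.12 kPa

Δσ_z ≈ 51.1 kPa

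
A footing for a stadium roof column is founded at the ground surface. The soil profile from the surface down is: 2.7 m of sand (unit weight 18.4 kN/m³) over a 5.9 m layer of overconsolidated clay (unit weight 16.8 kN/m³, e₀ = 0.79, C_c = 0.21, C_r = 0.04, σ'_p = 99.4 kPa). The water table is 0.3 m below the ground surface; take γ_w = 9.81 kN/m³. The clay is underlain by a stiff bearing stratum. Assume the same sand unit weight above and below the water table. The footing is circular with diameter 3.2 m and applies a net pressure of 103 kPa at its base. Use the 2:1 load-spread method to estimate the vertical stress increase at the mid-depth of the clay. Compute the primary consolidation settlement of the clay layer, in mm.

S_c ≈ 14.5 mm

Mid-depth of clay below the ground surface: z = 2.7 + 5.9/2 = 5.65 m.
Total vertical stress at mid-clay: σ_v = 18.4×2.7 + 16.8×2.95 = 99.24 kPa.
Pore pressure: u = 9.81×(5.65 − 0.3) = 52.483 kPa.
Initial effective stress: σ'_0 = σ_v − u = 99.24 − 52.483 = 46.757 kPa.
Stress increase at mid-clay by the 2:1 spreading method:
Δσ ≈ qD²/(D+z)² = 103×3.2²/(3.2+5.65)² = 13.466 kPa
Final effective stress: σ'_f = 46.757 + 13.466 = 60.223 kPa.
σ'_f = 60.223 ≤ σ'_p = 99.4 kPa, so the clay remains overconsolidated and only the recompression index applies:
S_c = C_r·H/(1+e₀)·log₁₀(σ'_f/σ'_0) = 0.04×5.9/1.79×log₁₀(60.223/46.757)
    = 0.13184 × 0.10992 = 0.01449 m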